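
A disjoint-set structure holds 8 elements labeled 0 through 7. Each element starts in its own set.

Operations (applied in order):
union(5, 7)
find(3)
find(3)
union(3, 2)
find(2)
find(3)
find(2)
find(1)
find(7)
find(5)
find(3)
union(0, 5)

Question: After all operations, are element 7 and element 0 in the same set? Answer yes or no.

Answer: yes

Derivation:
Step 1: union(5, 7) -> merged; set of 5 now {5, 7}
Step 2: find(3) -> no change; set of 3 is {3}
Step 3: find(3) -> no change; set of 3 is {3}
Step 4: union(3, 2) -> merged; set of 3 now {2, 3}
Step 5: find(2) -> no change; set of 2 is {2, 3}
Step 6: find(3) -> no change; set of 3 is {2, 3}
Step 7: find(2) -> no change; set of 2 is {2, 3}
Step 8: find(1) -> no change; set of 1 is {1}
Step 9: find(7) -> no change; set of 7 is {5, 7}
Step 10: find(5) -> no change; set of 5 is {5, 7}
Step 11: find(3) -> no change; set of 3 is {2, 3}
Step 12: union(0, 5) -> merged; set of 0 now {0, 5, 7}
Set of 7: {0, 5, 7}; 0 is a member.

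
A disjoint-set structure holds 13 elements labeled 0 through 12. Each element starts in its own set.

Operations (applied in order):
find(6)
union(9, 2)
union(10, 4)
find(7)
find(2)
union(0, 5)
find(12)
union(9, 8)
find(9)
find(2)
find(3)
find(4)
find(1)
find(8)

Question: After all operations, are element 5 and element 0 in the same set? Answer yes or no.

Answer: yes

Derivation:
Step 1: find(6) -> no change; set of 6 is {6}
Step 2: union(9, 2) -> merged; set of 9 now {2, 9}
Step 3: union(10, 4) -> merged; set of 10 now {4, 10}
Step 4: find(7) -> no change; set of 7 is {7}
Step 5: find(2) -> no change; set of 2 is {2, 9}
Step 6: union(0, 5) -> merged; set of 0 now {0, 5}
Step 7: find(12) -> no change; set of 12 is {12}
Step 8: union(9, 8) -> merged; set of 9 now {2, 8, 9}
Step 9: find(9) -> no change; set of 9 is {2, 8, 9}
Step 10: find(2) -> no change; set of 2 is {2, 8, 9}
Step 11: find(3) -> no change; set of 3 is {3}
Step 12: find(4) -> no change; set of 4 is {4, 10}
Step 13: find(1) -> no change; set of 1 is {1}
Step 14: find(8) -> no change; set of 8 is {2, 8, 9}
Set of 5: {0, 5}; 0 is a member.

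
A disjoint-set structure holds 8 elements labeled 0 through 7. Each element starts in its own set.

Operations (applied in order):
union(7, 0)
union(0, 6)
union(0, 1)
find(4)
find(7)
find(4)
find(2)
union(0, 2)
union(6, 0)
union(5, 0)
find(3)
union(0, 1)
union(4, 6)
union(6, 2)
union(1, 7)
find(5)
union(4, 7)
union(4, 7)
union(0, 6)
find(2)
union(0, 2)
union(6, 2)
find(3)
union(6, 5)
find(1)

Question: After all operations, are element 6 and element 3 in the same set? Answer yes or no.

Step 1: union(7, 0) -> merged; set of 7 now {0, 7}
Step 2: union(0, 6) -> merged; set of 0 now {0, 6, 7}
Step 3: union(0, 1) -> merged; set of 0 now {0, 1, 6, 7}
Step 4: find(4) -> no change; set of 4 is {4}
Step 5: find(7) -> no change; set of 7 is {0, 1, 6, 7}
Step 6: find(4) -> no change; set of 4 is {4}
Step 7: find(2) -> no change; set of 2 is {2}
Step 8: union(0, 2) -> merged; set of 0 now {0, 1, 2, 6, 7}
Step 9: union(6, 0) -> already same set; set of 6 now {0, 1, 2, 6, 7}
Step 10: union(5, 0) -> merged; set of 5 now {0, 1, 2, 5, 6, 7}
Step 11: find(3) -> no change; set of 3 is {3}
Step 12: union(0, 1) -> already same set; set of 0 now {0, 1, 2, 5, 6, 7}
Step 13: union(4, 6) -> merged; set of 4 now {0, 1, 2, 4, 5, 6, 7}
Step 14: union(6, 2) -> already same set; set of 6 now {0, 1, 2, 4, 5, 6, 7}
Step 15: union(1, 7) -> already same set; set of 1 now {0, 1, 2, 4, 5, 6, 7}
Step 16: find(5) -> no change; set of 5 is {0, 1, 2, 4, 5, 6, 7}
Step 17: union(4, 7) -> already same set; set of 4 now {0, 1, 2, 4, 5, 6, 7}
Step 18: union(4, 7) -> already same set; set of 4 now {0, 1, 2, 4, 5, 6, 7}
Step 19: union(0, 6) -> already same set; set of 0 now {0, 1, 2, 4, 5, 6, 7}
Step 20: find(2) -> no change; set of 2 is {0, 1, 2, 4, 5, 6, 7}
Step 21: union(0, 2) -> already same set; set of 0 now {0, 1, 2, 4, 5, 6, 7}
Step 22: union(6, 2) -> already same set; set of 6 now {0, 1, 2, 4, 5, 6, 7}
Step 23: find(3) -> no change; set of 3 is {3}
Step 24: union(6, 5) -> already same set; set of 6 now {0, 1, 2, 4, 5, 6, 7}
Step 25: find(1) -> no change; set of 1 is {0, 1, 2, 4, 5, 6, 7}
Set of 6: {0, 1, 2, 4, 5, 6, 7}; 3 is not a member.

Answer: no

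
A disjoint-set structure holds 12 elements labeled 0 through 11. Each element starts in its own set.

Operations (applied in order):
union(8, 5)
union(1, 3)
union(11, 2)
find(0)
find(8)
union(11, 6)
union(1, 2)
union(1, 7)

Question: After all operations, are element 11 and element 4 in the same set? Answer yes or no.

Step 1: union(8, 5) -> merged; set of 8 now {5, 8}
Step 2: union(1, 3) -> merged; set of 1 now {1, 3}
Step 3: union(11, 2) -> merged; set of 11 now {2, 11}
Step 4: find(0) -> no change; set of 0 is {0}
Step 5: find(8) -> no change; set of 8 is {5, 8}
Step 6: union(11, 6) -> merged; set of 11 now {2, 6, 11}
Step 7: union(1, 2) -> merged; set of 1 now {1, 2, 3, 6, 11}
Step 8: union(1, 7) -> merged; set of 1 now {1, 2, 3, 6, 7, 11}
Set of 11: {1, 2, 3, 6, 7, 11}; 4 is not a member.

Answer: no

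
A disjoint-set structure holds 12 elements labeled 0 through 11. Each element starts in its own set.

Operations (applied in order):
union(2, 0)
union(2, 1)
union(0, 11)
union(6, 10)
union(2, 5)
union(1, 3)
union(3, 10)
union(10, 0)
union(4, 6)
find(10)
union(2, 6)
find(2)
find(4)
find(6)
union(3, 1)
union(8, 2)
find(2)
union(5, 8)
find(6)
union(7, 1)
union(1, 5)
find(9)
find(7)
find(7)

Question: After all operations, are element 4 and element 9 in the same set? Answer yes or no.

Answer: no

Derivation:
Step 1: union(2, 0) -> merged; set of 2 now {0, 2}
Step 2: union(2, 1) -> merged; set of 2 now {0, 1, 2}
Step 3: union(0, 11) -> merged; set of 0 now {0, 1, 2, 11}
Step 4: union(6, 10) -> merged; set of 6 now {6, 10}
Step 5: union(2, 5) -> merged; set of 2 now {0, 1, 2, 5, 11}
Step 6: union(1, 3) -> merged; set of 1 now {0, 1, 2, 3, 5, 11}
Step 7: union(3, 10) -> merged; set of 3 now {0, 1, 2, 3, 5, 6, 10, 11}
Step 8: union(10, 0) -> already same set; set of 10 now {0, 1, 2, 3, 5, 6, 10, 11}
Step 9: union(4, 6) -> merged; set of 4 now {0, 1, 2, 3, 4, 5, 6, 10, 11}
Step 10: find(10) -> no change; set of 10 is {0, 1, 2, 3, 4, 5, 6, 10, 11}
Step 11: union(2, 6) -> already same set; set of 2 now {0, 1, 2, 3, 4, 5, 6, 10, 11}
Step 12: find(2) -> no change; set of 2 is {0, 1, 2, 3, 4, 5, 6, 10, 11}
Step 13: find(4) -> no change; set of 4 is {0, 1, 2, 3, 4, 5, 6, 10, 11}
Step 14: find(6) -> no change; set of 6 is {0, 1, 2, 3, 4, 5, 6, 10, 11}
Step 15: union(3, 1) -> already same set; set of 3 now {0, 1, 2, 3, 4, 5, 6, 10, 11}
Step 16: union(8, 2) -> merged; set of 8 now {0, 1, 2, 3, 4, 5, 6, 8, 10, 11}
Step 17: find(2) -> no change; set of 2 is {0, 1, 2, 3, 4, 5, 6, 8, 10, 11}
Step 18: union(5, 8) -> already same set; set of 5 now {0, 1, 2, 3, 4, 5, 6, 8, 10, 11}
Step 19: find(6) -> no change; set of 6 is {0, 1, 2, 3, 4, 5, 6, 8, 10, 11}
Step 20: union(7, 1) -> merged; set of 7 now {0, 1, 2, 3, 4, 5, 6, 7, 8, 10, 11}
Step 21: union(1, 5) -> already same set; set of 1 now {0, 1, 2, 3, 4, 5, 6, 7, 8, 10, 11}
Step 22: find(9) -> no change; set of 9 is {9}
Step 23: find(7) -> no change; set of 7 is {0, 1, 2, 3, 4, 5, 6, 7, 8, 10, 11}
Step 24: find(7) -> no change; set of 7 is {0, 1, 2, 3, 4, 5, 6, 7, 8, 10, 11}
Set of 4: {0, 1, 2, 3, 4, 5, 6, 7, 8, 10, 11}; 9 is not a member.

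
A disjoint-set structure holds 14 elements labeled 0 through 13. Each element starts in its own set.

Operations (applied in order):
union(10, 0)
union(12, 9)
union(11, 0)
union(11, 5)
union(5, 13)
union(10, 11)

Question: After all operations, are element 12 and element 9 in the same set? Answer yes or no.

Step 1: union(10, 0) -> merged; set of 10 now {0, 10}
Step 2: union(12, 9) -> merged; set of 12 now {9, 12}
Step 3: union(11, 0) -> merged; set of 11 now {0, 10, 11}
Step 4: union(11, 5) -> merged; set of 11 now {0, 5, 10, 11}
Step 5: union(5, 13) -> merged; set of 5 now {0, 5, 10, 11, 13}
Step 6: union(10, 11) -> already same set; set of 10 now {0, 5, 10, 11, 13}
Set of 12: {9, 12}; 9 is a member.

Answer: yes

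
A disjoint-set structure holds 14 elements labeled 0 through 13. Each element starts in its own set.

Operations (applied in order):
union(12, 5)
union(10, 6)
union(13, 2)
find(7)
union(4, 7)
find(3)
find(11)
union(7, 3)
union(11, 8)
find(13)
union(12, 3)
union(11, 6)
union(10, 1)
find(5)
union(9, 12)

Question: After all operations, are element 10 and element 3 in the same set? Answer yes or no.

Step 1: union(12, 5) -> merged; set of 12 now {5, 12}
Step 2: union(10, 6) -> merged; set of 10 now {6, 10}
Step 3: union(13, 2) -> merged; set of 13 now {2, 13}
Step 4: find(7) -> no change; set of 7 is {7}
Step 5: union(4, 7) -> merged; set of 4 now {4, 7}
Step 6: find(3) -> no change; set of 3 is {3}
Step 7: find(11) -> no change; set of 11 is {11}
Step 8: union(7, 3) -> merged; set of 7 now {3, 4, 7}
Step 9: union(11, 8) -> merged; set of 11 now {8, 11}
Step 10: find(13) -> no change; set of 13 is {2, 13}
Step 11: union(12, 3) -> merged; set of 12 now {3, 4, 5, 7, 12}
Step 12: union(11, 6) -> merged; set of 11 now {6, 8, 10, 11}
Step 13: union(10, 1) -> merged; set of 10 now {1, 6, 8, 10, 11}
Step 14: find(5) -> no change; set of 5 is {3, 4, 5, 7, 12}
Step 15: union(9, 12) -> merged; set of 9 now {3, 4, 5, 7, 9, 12}
Set of 10: {1, 6, 8, 10, 11}; 3 is not a member.

Answer: no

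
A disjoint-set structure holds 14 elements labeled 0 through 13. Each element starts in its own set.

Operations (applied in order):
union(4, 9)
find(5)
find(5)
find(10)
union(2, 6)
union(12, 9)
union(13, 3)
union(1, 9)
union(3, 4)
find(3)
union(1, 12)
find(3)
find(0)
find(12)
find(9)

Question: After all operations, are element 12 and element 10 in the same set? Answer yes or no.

Step 1: union(4, 9) -> merged; set of 4 now {4, 9}
Step 2: find(5) -> no change; set of 5 is {5}
Step 3: find(5) -> no change; set of 5 is {5}
Step 4: find(10) -> no change; set of 10 is {10}
Step 5: union(2, 6) -> merged; set of 2 now {2, 6}
Step 6: union(12, 9) -> merged; set of 12 now {4, 9, 12}
Step 7: union(13, 3) -> merged; set of 13 now {3, 13}
Step 8: union(1, 9) -> merged; set of 1 now {1, 4, 9, 12}
Step 9: union(3, 4) -> merged; set of 3 now {1, 3, 4, 9, 12, 13}
Step 10: find(3) -> no change; set of 3 is {1, 3, 4, 9, 12, 13}
Step 11: union(1, 12) -> already same set; set of 1 now {1, 3, 4, 9, 12, 13}
Step 12: find(3) -> no change; set of 3 is {1, 3, 4, 9, 12, 13}
Step 13: find(0) -> no change; set of 0 is {0}
Step 14: find(12) -> no change; set of 12 is {1, 3, 4, 9, 12, 13}
Step 15: find(9) -> no change; set of 9 is {1, 3, 4, 9, 12, 13}
Set of 12: {1, 3, 4, 9, 12, 13}; 10 is not a member.

Answer: no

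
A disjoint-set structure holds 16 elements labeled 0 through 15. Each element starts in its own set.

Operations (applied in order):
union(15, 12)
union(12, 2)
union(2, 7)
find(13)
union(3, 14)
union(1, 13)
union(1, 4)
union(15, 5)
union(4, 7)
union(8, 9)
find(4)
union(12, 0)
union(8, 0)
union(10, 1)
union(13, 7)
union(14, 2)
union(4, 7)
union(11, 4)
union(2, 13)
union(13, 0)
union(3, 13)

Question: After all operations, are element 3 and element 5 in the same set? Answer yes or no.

Step 1: union(15, 12) -> merged; set of 15 now {12, 15}
Step 2: union(12, 2) -> merged; set of 12 now {2, 12, 15}
Step 3: union(2, 7) -> merged; set of 2 now {2, 7, 12, 15}
Step 4: find(13) -> no change; set of 13 is {13}
Step 5: union(3, 14) -> merged; set of 3 now {3, 14}
Step 6: union(1, 13) -> merged; set of 1 now {1, 13}
Step 7: union(1, 4) -> merged; set of 1 now {1, 4, 13}
Step 8: union(15, 5) -> merged; set of 15 now {2, 5, 7, 12, 15}
Step 9: union(4, 7) -> merged; set of 4 now {1, 2, 4, 5, 7, 12, 13, 15}
Step 10: union(8, 9) -> merged; set of 8 now {8, 9}
Step 11: find(4) -> no change; set of 4 is {1, 2, 4, 5, 7, 12, 13, 15}
Step 12: union(12, 0) -> merged; set of 12 now {0, 1, 2, 4, 5, 7, 12, 13, 15}
Step 13: union(8, 0) -> merged; set of 8 now {0, 1, 2, 4, 5, 7, 8, 9, 12, 13, 15}
Step 14: union(10, 1) -> merged; set of 10 now {0, 1, 2, 4, 5, 7, 8, 9, 10, 12, 13, 15}
Step 15: union(13, 7) -> already same set; set of 13 now {0, 1, 2, 4, 5, 7, 8, 9, 10, 12, 13, 15}
Step 16: union(14, 2) -> merged; set of 14 now {0, 1, 2, 3, 4, 5, 7, 8, 9, 10, 12, 13, 14, 15}
Step 17: union(4, 7) -> already same set; set of 4 now {0, 1, 2, 3, 4, 5, 7, 8, 9, 10, 12, 13, 14, 15}
Step 18: union(11, 4) -> merged; set of 11 now {0, 1, 2, 3, 4, 5, 7, 8, 9, 10, 11, 12, 13, 14, 15}
Step 19: union(2, 13) -> already same set; set of 2 now {0, 1, 2, 3, 4, 5, 7, 8, 9, 10, 11, 12, 13, 14, 15}
Step 20: union(13, 0) -> already same set; set of 13 now {0, 1, 2, 3, 4, 5, 7, 8, 9, 10, 11, 12, 13, 14, 15}
Step 21: union(3, 13) -> already same set; set of 3 now {0, 1, 2, 3, 4, 5, 7, 8, 9, 10, 11, 12, 13, 14, 15}
Set of 3: {0, 1, 2, 3, 4, 5, 7, 8, 9, 10, 11, 12, 13, 14, 15}; 5 is a member.

Answer: yes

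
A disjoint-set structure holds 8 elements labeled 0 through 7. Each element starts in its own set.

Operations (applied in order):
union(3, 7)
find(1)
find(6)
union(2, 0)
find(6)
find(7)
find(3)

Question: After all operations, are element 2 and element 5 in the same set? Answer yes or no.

Answer: no

Derivation:
Step 1: union(3, 7) -> merged; set of 3 now {3, 7}
Step 2: find(1) -> no change; set of 1 is {1}
Step 3: find(6) -> no change; set of 6 is {6}
Step 4: union(2, 0) -> merged; set of 2 now {0, 2}
Step 5: find(6) -> no change; set of 6 is {6}
Step 6: find(7) -> no change; set of 7 is {3, 7}
Step 7: find(3) -> no change; set of 3 is {3, 7}
Set of 2: {0, 2}; 5 is not a member.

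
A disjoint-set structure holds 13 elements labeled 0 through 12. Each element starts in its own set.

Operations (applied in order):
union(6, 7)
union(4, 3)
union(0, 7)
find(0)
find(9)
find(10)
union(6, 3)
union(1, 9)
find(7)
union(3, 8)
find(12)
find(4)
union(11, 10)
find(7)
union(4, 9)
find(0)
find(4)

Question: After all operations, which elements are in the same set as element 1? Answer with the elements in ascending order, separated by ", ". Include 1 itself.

Answer: 0, 1, 3, 4, 6, 7, 8, 9

Derivation:
Step 1: union(6, 7) -> merged; set of 6 now {6, 7}
Step 2: union(4, 3) -> merged; set of 4 now {3, 4}
Step 3: union(0, 7) -> merged; set of 0 now {0, 6, 7}
Step 4: find(0) -> no change; set of 0 is {0, 6, 7}
Step 5: find(9) -> no change; set of 9 is {9}
Step 6: find(10) -> no change; set of 10 is {10}
Step 7: union(6, 3) -> merged; set of 6 now {0, 3, 4, 6, 7}
Step 8: union(1, 9) -> merged; set of 1 now {1, 9}
Step 9: find(7) -> no change; set of 7 is {0, 3, 4, 6, 7}
Step 10: union(3, 8) -> merged; set of 3 now {0, 3, 4, 6, 7, 8}
Step 11: find(12) -> no change; set of 12 is {12}
Step 12: find(4) -> no change; set of 4 is {0, 3, 4, 6, 7, 8}
Step 13: union(11, 10) -> merged; set of 11 now {10, 11}
Step 14: find(7) -> no change; set of 7 is {0, 3, 4, 6, 7, 8}
Step 15: union(4, 9) -> merged; set of 4 now {0, 1, 3, 4, 6, 7, 8, 9}
Step 16: find(0) -> no change; set of 0 is {0, 1, 3, 4, 6, 7, 8, 9}
Step 17: find(4) -> no change; set of 4 is {0, 1, 3, 4, 6, 7, 8, 9}
Component of 1: {0, 1, 3, 4, 6, 7, 8, 9}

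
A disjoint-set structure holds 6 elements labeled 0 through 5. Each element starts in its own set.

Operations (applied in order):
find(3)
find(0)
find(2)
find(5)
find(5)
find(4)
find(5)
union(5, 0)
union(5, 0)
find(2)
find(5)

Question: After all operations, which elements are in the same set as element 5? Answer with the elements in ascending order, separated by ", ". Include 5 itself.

Step 1: find(3) -> no change; set of 3 is {3}
Step 2: find(0) -> no change; set of 0 is {0}
Step 3: find(2) -> no change; set of 2 is {2}
Step 4: find(5) -> no change; set of 5 is {5}
Step 5: find(5) -> no change; set of 5 is {5}
Step 6: find(4) -> no change; set of 4 is {4}
Step 7: find(5) -> no change; set of 5 is {5}
Step 8: union(5, 0) -> merged; set of 5 now {0, 5}
Step 9: union(5, 0) -> already same set; set of 5 now {0, 5}
Step 10: find(2) -> no change; set of 2 is {2}
Step 11: find(5) -> no change; set of 5 is {0, 5}
Component of 5: {0, 5}

Answer: 0, 5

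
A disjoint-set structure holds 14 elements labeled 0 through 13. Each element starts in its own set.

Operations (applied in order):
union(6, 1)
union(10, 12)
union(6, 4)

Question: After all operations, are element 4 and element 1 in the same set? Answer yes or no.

Step 1: union(6, 1) -> merged; set of 6 now {1, 6}
Step 2: union(10, 12) -> merged; set of 10 now {10, 12}
Step 3: union(6, 4) -> merged; set of 6 now {1, 4, 6}
Set of 4: {1, 4, 6}; 1 is a member.

Answer: yes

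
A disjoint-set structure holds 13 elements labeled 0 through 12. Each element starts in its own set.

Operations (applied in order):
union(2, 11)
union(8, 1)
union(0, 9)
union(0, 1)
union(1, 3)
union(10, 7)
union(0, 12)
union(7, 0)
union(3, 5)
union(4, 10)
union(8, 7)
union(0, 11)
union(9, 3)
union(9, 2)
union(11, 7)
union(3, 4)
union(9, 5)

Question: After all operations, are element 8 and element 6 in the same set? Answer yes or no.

Answer: no

Derivation:
Step 1: union(2, 11) -> merged; set of 2 now {2, 11}
Step 2: union(8, 1) -> merged; set of 8 now {1, 8}
Step 3: union(0, 9) -> merged; set of 0 now {0, 9}
Step 4: union(0, 1) -> merged; set of 0 now {0, 1, 8, 9}
Step 5: union(1, 3) -> merged; set of 1 now {0, 1, 3, 8, 9}
Step 6: union(10, 7) -> merged; set of 10 now {7, 10}
Step 7: union(0, 12) -> merged; set of 0 now {0, 1, 3, 8, 9, 12}
Step 8: union(7, 0) -> merged; set of 7 now {0, 1, 3, 7, 8, 9, 10, 12}
Step 9: union(3, 5) -> merged; set of 3 now {0, 1, 3, 5, 7, 8, 9, 10, 12}
Step 10: union(4, 10) -> merged; set of 4 now {0, 1, 3, 4, 5, 7, 8, 9, 10, 12}
Step 11: union(8, 7) -> already same set; set of 8 now {0, 1, 3, 4, 5, 7, 8, 9, 10, 12}
Step 12: union(0, 11) -> merged; set of 0 now {0, 1, 2, 3, 4, 5, 7, 8, 9, 10, 11, 12}
Step 13: union(9, 3) -> already same set; set of 9 now {0, 1, 2, 3, 4, 5, 7, 8, 9, 10, 11, 12}
Step 14: union(9, 2) -> already same set; set of 9 now {0, 1, 2, 3, 4, 5, 7, 8, 9, 10, 11, 12}
Step 15: union(11, 7) -> already same set; set of 11 now {0, 1, 2, 3, 4, 5, 7, 8, 9, 10, 11, 12}
Step 16: union(3, 4) -> already same set; set of 3 now {0, 1, 2, 3, 4, 5, 7, 8, 9, 10, 11, 12}
Step 17: union(9, 5) -> already same set; set of 9 now {0, 1, 2, 3, 4, 5, 7, 8, 9, 10, 11, 12}
Set of 8: {0, 1, 2, 3, 4, 5, 7, 8, 9, 10, 11, 12}; 6 is not a member.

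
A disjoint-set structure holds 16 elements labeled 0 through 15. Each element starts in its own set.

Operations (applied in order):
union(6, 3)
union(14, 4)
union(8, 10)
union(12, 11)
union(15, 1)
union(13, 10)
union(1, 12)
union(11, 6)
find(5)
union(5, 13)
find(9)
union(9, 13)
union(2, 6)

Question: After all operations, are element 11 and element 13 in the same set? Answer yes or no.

Answer: no

Derivation:
Step 1: union(6, 3) -> merged; set of 6 now {3, 6}
Step 2: union(14, 4) -> merged; set of 14 now {4, 14}
Step 3: union(8, 10) -> merged; set of 8 now {8, 10}
Step 4: union(12, 11) -> merged; set of 12 now {11, 12}
Step 5: union(15, 1) -> merged; set of 15 now {1, 15}
Step 6: union(13, 10) -> merged; set of 13 now {8, 10, 13}
Step 7: union(1, 12) -> merged; set of 1 now {1, 11, 12, 15}
Step 8: union(11, 6) -> merged; set of 11 now {1, 3, 6, 11, 12, 15}
Step 9: find(5) -> no change; set of 5 is {5}
Step 10: union(5, 13) -> merged; set of 5 now {5, 8, 10, 13}
Step 11: find(9) -> no change; set of 9 is {9}
Step 12: union(9, 13) -> merged; set of 9 now {5, 8, 9, 10, 13}
Step 13: union(2, 6) -> merged; set of 2 now {1, 2, 3, 6, 11, 12, 15}
Set of 11: {1, 2, 3, 6, 11, 12, 15}; 13 is not a member.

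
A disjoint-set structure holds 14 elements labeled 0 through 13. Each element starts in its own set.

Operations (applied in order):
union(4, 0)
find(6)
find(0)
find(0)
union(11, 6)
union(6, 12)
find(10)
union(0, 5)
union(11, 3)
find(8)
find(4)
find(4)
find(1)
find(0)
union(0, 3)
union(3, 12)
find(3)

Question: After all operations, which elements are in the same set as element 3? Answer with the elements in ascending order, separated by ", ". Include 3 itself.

Step 1: union(4, 0) -> merged; set of 4 now {0, 4}
Step 2: find(6) -> no change; set of 6 is {6}
Step 3: find(0) -> no change; set of 0 is {0, 4}
Step 4: find(0) -> no change; set of 0 is {0, 4}
Step 5: union(11, 6) -> merged; set of 11 now {6, 11}
Step 6: union(6, 12) -> merged; set of 6 now {6, 11, 12}
Step 7: find(10) -> no change; set of 10 is {10}
Step 8: union(0, 5) -> merged; set of 0 now {0, 4, 5}
Step 9: union(11, 3) -> merged; set of 11 now {3, 6, 11, 12}
Step 10: find(8) -> no change; set of 8 is {8}
Step 11: find(4) -> no change; set of 4 is {0, 4, 5}
Step 12: find(4) -> no change; set of 4 is {0, 4, 5}
Step 13: find(1) -> no change; set of 1 is {1}
Step 14: find(0) -> no change; set of 0 is {0, 4, 5}
Step 15: union(0, 3) -> merged; set of 0 now {0, 3, 4, 5, 6, 11, 12}
Step 16: union(3, 12) -> already same set; set of 3 now {0, 3, 4, 5, 6, 11, 12}
Step 17: find(3) -> no change; set of 3 is {0, 3, 4, 5, 6, 11, 12}
Component of 3: {0, 3, 4, 5, 6, 11, 12}

Answer: 0, 3, 4, 5, 6, 11, 12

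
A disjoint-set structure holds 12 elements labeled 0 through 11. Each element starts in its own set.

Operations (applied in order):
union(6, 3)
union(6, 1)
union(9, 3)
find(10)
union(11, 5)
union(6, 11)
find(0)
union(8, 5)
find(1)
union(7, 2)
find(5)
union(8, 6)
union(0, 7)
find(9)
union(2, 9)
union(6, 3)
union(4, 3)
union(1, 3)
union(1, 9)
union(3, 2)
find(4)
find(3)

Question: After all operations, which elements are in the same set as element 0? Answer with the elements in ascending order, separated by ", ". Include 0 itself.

Answer: 0, 1, 2, 3, 4, 5, 6, 7, 8, 9, 11

Derivation:
Step 1: union(6, 3) -> merged; set of 6 now {3, 6}
Step 2: union(6, 1) -> merged; set of 6 now {1, 3, 6}
Step 3: union(9, 3) -> merged; set of 9 now {1, 3, 6, 9}
Step 4: find(10) -> no change; set of 10 is {10}
Step 5: union(11, 5) -> merged; set of 11 now {5, 11}
Step 6: union(6, 11) -> merged; set of 6 now {1, 3, 5, 6, 9, 11}
Step 7: find(0) -> no change; set of 0 is {0}
Step 8: union(8, 5) -> merged; set of 8 now {1, 3, 5, 6, 8, 9, 11}
Step 9: find(1) -> no change; set of 1 is {1, 3, 5, 6, 8, 9, 11}
Step 10: union(7, 2) -> merged; set of 7 now {2, 7}
Step 11: find(5) -> no change; set of 5 is {1, 3, 5, 6, 8, 9, 11}
Step 12: union(8, 6) -> already same set; set of 8 now {1, 3, 5, 6, 8, 9, 11}
Step 13: union(0, 7) -> merged; set of 0 now {0, 2, 7}
Step 14: find(9) -> no change; set of 9 is {1, 3, 5, 6, 8, 9, 11}
Step 15: union(2, 9) -> merged; set of 2 now {0, 1, 2, 3, 5, 6, 7, 8, 9, 11}
Step 16: union(6, 3) -> already same set; set of 6 now {0, 1, 2, 3, 5, 6, 7, 8, 9, 11}
Step 17: union(4, 3) -> merged; set of 4 now {0, 1, 2, 3, 4, 5, 6, 7, 8, 9, 11}
Step 18: union(1, 3) -> already same set; set of 1 now {0, 1, 2, 3, 4, 5, 6, 7, 8, 9, 11}
Step 19: union(1, 9) -> already same set; set of 1 now {0, 1, 2, 3, 4, 5, 6, 7, 8, 9, 11}
Step 20: union(3, 2) -> already same set; set of 3 now {0, 1, 2, 3, 4, 5, 6, 7, 8, 9, 11}
Step 21: find(4) -> no change; set of 4 is {0, 1, 2, 3, 4, 5, 6, 7, 8, 9, 11}
Step 22: find(3) -> no change; set of 3 is {0, 1, 2, 3, 4, 5, 6, 7, 8, 9, 11}
Component of 0: {0, 1, 2, 3, 4, 5, 6, 7, 8, 9, 11}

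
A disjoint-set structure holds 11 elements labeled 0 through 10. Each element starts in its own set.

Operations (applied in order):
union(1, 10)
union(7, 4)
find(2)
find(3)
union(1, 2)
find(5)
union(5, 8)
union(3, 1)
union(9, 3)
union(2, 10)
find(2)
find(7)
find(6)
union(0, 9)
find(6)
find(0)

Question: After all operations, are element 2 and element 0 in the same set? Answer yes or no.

Step 1: union(1, 10) -> merged; set of 1 now {1, 10}
Step 2: union(7, 4) -> merged; set of 7 now {4, 7}
Step 3: find(2) -> no change; set of 2 is {2}
Step 4: find(3) -> no change; set of 3 is {3}
Step 5: union(1, 2) -> merged; set of 1 now {1, 2, 10}
Step 6: find(5) -> no change; set of 5 is {5}
Step 7: union(5, 8) -> merged; set of 5 now {5, 8}
Step 8: union(3, 1) -> merged; set of 3 now {1, 2, 3, 10}
Step 9: union(9, 3) -> merged; set of 9 now {1, 2, 3, 9, 10}
Step 10: union(2, 10) -> already same set; set of 2 now {1, 2, 3, 9, 10}
Step 11: find(2) -> no change; set of 2 is {1, 2, 3, 9, 10}
Step 12: find(7) -> no change; set of 7 is {4, 7}
Step 13: find(6) -> no change; set of 6 is {6}
Step 14: union(0, 9) -> merged; set of 0 now {0, 1, 2, 3, 9, 10}
Step 15: find(6) -> no change; set of 6 is {6}
Step 16: find(0) -> no change; set of 0 is {0, 1, 2, 3, 9, 10}
Set of 2: {0, 1, 2, 3, 9, 10}; 0 is a member.

Answer: yes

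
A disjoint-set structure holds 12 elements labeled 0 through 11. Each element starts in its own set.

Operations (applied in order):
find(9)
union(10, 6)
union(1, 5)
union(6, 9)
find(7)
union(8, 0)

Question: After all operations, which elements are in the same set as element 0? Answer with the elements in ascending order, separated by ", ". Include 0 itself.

Answer: 0, 8

Derivation:
Step 1: find(9) -> no change; set of 9 is {9}
Step 2: union(10, 6) -> merged; set of 10 now {6, 10}
Step 3: union(1, 5) -> merged; set of 1 now {1, 5}
Step 4: union(6, 9) -> merged; set of 6 now {6, 9, 10}
Step 5: find(7) -> no change; set of 7 is {7}
Step 6: union(8, 0) -> merged; set of 8 now {0, 8}
Component of 0: {0, 8}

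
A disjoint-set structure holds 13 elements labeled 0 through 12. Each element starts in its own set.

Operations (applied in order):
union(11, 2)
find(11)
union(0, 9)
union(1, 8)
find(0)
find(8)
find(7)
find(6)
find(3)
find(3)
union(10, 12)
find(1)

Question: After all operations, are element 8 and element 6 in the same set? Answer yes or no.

Answer: no

Derivation:
Step 1: union(11, 2) -> merged; set of 11 now {2, 11}
Step 2: find(11) -> no change; set of 11 is {2, 11}
Step 3: union(0, 9) -> merged; set of 0 now {0, 9}
Step 4: union(1, 8) -> merged; set of 1 now {1, 8}
Step 5: find(0) -> no change; set of 0 is {0, 9}
Step 6: find(8) -> no change; set of 8 is {1, 8}
Step 7: find(7) -> no change; set of 7 is {7}
Step 8: find(6) -> no change; set of 6 is {6}
Step 9: find(3) -> no change; set of 3 is {3}
Step 10: find(3) -> no change; set of 3 is {3}
Step 11: union(10, 12) -> merged; set of 10 now {10, 12}
Step 12: find(1) -> no change; set of 1 is {1, 8}
Set of 8: {1, 8}; 6 is not a member.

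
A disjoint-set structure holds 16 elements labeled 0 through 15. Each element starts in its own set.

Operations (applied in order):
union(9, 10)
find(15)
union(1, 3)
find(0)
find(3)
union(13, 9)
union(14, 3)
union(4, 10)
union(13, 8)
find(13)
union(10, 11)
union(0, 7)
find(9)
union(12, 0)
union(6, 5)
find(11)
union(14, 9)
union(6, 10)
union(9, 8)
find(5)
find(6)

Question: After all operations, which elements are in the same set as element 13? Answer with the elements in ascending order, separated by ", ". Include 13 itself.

Step 1: union(9, 10) -> merged; set of 9 now {9, 10}
Step 2: find(15) -> no change; set of 15 is {15}
Step 3: union(1, 3) -> merged; set of 1 now {1, 3}
Step 4: find(0) -> no change; set of 0 is {0}
Step 5: find(3) -> no change; set of 3 is {1, 3}
Step 6: union(13, 9) -> merged; set of 13 now {9, 10, 13}
Step 7: union(14, 3) -> merged; set of 14 now {1, 3, 14}
Step 8: union(4, 10) -> merged; set of 4 now {4, 9, 10, 13}
Step 9: union(13, 8) -> merged; set of 13 now {4, 8, 9, 10, 13}
Step 10: find(13) -> no change; set of 13 is {4, 8, 9, 10, 13}
Step 11: union(10, 11) -> merged; set of 10 now {4, 8, 9, 10, 11, 13}
Step 12: union(0, 7) -> merged; set of 0 now {0, 7}
Step 13: find(9) -> no change; set of 9 is {4, 8, 9, 10, 11, 13}
Step 14: union(12, 0) -> merged; set of 12 now {0, 7, 12}
Step 15: union(6, 5) -> merged; set of 6 now {5, 6}
Step 16: find(11) -> no change; set of 11 is {4, 8, 9, 10, 11, 13}
Step 17: union(14, 9) -> merged; set of 14 now {1, 3, 4, 8, 9, 10, 11, 13, 14}
Step 18: union(6, 10) -> merged; set of 6 now {1, 3, 4, 5, 6, 8, 9, 10, 11, 13, 14}
Step 19: union(9, 8) -> already same set; set of 9 now {1, 3, 4, 5, 6, 8, 9, 10, 11, 13, 14}
Step 20: find(5) -> no change; set of 5 is {1, 3, 4, 5, 6, 8, 9, 10, 11, 13, 14}
Step 21: find(6) -> no change; set of 6 is {1, 3, 4, 5, 6, 8, 9, 10, 11, 13, 14}
Component of 13: {1, 3, 4, 5, 6, 8, 9, 10, 11, 13, 14}

Answer: 1, 3, 4, 5, 6, 8, 9, 10, 11, 13, 14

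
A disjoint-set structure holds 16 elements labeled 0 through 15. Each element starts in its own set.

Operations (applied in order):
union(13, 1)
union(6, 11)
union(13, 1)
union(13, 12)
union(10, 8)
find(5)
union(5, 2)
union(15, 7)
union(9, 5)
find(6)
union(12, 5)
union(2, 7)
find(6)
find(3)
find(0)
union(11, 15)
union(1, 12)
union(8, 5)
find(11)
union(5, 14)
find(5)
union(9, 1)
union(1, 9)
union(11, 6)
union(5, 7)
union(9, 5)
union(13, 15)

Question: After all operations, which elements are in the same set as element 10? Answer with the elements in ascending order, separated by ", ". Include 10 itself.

Step 1: union(13, 1) -> merged; set of 13 now {1, 13}
Step 2: union(6, 11) -> merged; set of 6 now {6, 11}
Step 3: union(13, 1) -> already same set; set of 13 now {1, 13}
Step 4: union(13, 12) -> merged; set of 13 now {1, 12, 13}
Step 5: union(10, 8) -> merged; set of 10 now {8, 10}
Step 6: find(5) -> no change; set of 5 is {5}
Step 7: union(5, 2) -> merged; set of 5 now {2, 5}
Step 8: union(15, 7) -> merged; set of 15 now {7, 15}
Step 9: union(9, 5) -> merged; set of 9 now {2, 5, 9}
Step 10: find(6) -> no change; set of 6 is {6, 11}
Step 11: union(12, 5) -> merged; set of 12 now {1, 2, 5, 9, 12, 13}
Step 12: union(2, 7) -> merged; set of 2 now {1, 2, 5, 7, 9, 12, 13, 15}
Step 13: find(6) -> no change; set of 6 is {6, 11}
Step 14: find(3) -> no change; set of 3 is {3}
Step 15: find(0) -> no change; set of 0 is {0}
Step 16: union(11, 15) -> merged; set of 11 now {1, 2, 5, 6, 7, 9, 11, 12, 13, 15}
Step 17: union(1, 12) -> already same set; set of 1 now {1, 2, 5, 6, 7, 9, 11, 12, 13, 15}
Step 18: union(8, 5) -> merged; set of 8 now {1, 2, 5, 6, 7, 8, 9, 10, 11, 12, 13, 15}
Step 19: find(11) -> no change; set of 11 is {1, 2, 5, 6, 7, 8, 9, 10, 11, 12, 13, 15}
Step 20: union(5, 14) -> merged; set of 5 now {1, 2, 5, 6, 7, 8, 9, 10, 11, 12, 13, 14, 15}
Step 21: find(5) -> no change; set of 5 is {1, 2, 5, 6, 7, 8, 9, 10, 11, 12, 13, 14, 15}
Step 22: union(9, 1) -> already same set; set of 9 now {1, 2, 5, 6, 7, 8, 9, 10, 11, 12, 13, 14, 15}
Step 23: union(1, 9) -> already same set; set of 1 now {1, 2, 5, 6, 7, 8, 9, 10, 11, 12, 13, 14, 15}
Step 24: union(11, 6) -> already same set; set of 11 now {1, 2, 5, 6, 7, 8, 9, 10, 11, 12, 13, 14, 15}
Step 25: union(5, 7) -> already same set; set of 5 now {1, 2, 5, 6, 7, 8, 9, 10, 11, 12, 13, 14, 15}
Step 26: union(9, 5) -> already same set; set of 9 now {1, 2, 5, 6, 7, 8, 9, 10, 11, 12, 13, 14, 15}
Step 27: union(13, 15) -> already same set; set of 13 now {1, 2, 5, 6, 7, 8, 9, 10, 11, 12, 13, 14, 15}
Component of 10: {1, 2, 5, 6, 7, 8, 9, 10, 11, 12, 13, 14, 15}

Answer: 1, 2, 5, 6, 7, 8, 9, 10, 11, 12, 13, 14, 15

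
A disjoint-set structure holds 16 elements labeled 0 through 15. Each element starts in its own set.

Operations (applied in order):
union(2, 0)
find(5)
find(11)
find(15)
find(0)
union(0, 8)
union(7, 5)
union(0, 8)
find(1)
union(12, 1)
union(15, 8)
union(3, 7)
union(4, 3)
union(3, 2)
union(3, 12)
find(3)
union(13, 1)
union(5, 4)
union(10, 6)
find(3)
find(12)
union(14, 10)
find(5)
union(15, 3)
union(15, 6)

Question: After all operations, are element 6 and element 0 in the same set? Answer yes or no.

Answer: yes

Derivation:
Step 1: union(2, 0) -> merged; set of 2 now {0, 2}
Step 2: find(5) -> no change; set of 5 is {5}
Step 3: find(11) -> no change; set of 11 is {11}
Step 4: find(15) -> no change; set of 15 is {15}
Step 5: find(0) -> no change; set of 0 is {0, 2}
Step 6: union(0, 8) -> merged; set of 0 now {0, 2, 8}
Step 7: union(7, 5) -> merged; set of 7 now {5, 7}
Step 8: union(0, 8) -> already same set; set of 0 now {0, 2, 8}
Step 9: find(1) -> no change; set of 1 is {1}
Step 10: union(12, 1) -> merged; set of 12 now {1, 12}
Step 11: union(15, 8) -> merged; set of 15 now {0, 2, 8, 15}
Step 12: union(3, 7) -> merged; set of 3 now {3, 5, 7}
Step 13: union(4, 3) -> merged; set of 4 now {3, 4, 5, 7}
Step 14: union(3, 2) -> merged; set of 3 now {0, 2, 3, 4, 5, 7, 8, 15}
Step 15: union(3, 12) -> merged; set of 3 now {0, 1, 2, 3, 4, 5, 7, 8, 12, 15}
Step 16: find(3) -> no change; set of 3 is {0, 1, 2, 3, 4, 5, 7, 8, 12, 15}
Step 17: union(13, 1) -> merged; set of 13 now {0, 1, 2, 3, 4, 5, 7, 8, 12, 13, 15}
Step 18: union(5, 4) -> already same set; set of 5 now {0, 1, 2, 3, 4, 5, 7, 8, 12, 13, 15}
Step 19: union(10, 6) -> merged; set of 10 now {6, 10}
Step 20: find(3) -> no change; set of 3 is {0, 1, 2, 3, 4, 5, 7, 8, 12, 13, 15}
Step 21: find(12) -> no change; set of 12 is {0, 1, 2, 3, 4, 5, 7, 8, 12, 13, 15}
Step 22: union(14, 10) -> merged; set of 14 now {6, 10, 14}
Step 23: find(5) -> no change; set of 5 is {0, 1, 2, 3, 4, 5, 7, 8, 12, 13, 15}
Step 24: union(15, 3) -> already same set; set of 15 now {0, 1, 2, 3, 4, 5, 7, 8, 12, 13, 15}
Step 25: union(15, 6) -> merged; set of 15 now {0, 1, 2, 3, 4, 5, 6, 7, 8, 10, 12, 13, 14, 15}
Set of 6: {0, 1, 2, 3, 4, 5, 6, 7, 8, 10, 12, 13, 14, 15}; 0 is a member.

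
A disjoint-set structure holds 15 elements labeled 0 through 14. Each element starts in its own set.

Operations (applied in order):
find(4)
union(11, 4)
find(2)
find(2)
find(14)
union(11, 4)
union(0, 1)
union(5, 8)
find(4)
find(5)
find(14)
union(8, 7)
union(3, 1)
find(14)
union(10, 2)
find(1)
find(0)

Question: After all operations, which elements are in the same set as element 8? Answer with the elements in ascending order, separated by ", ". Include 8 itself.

Answer: 5, 7, 8

Derivation:
Step 1: find(4) -> no change; set of 4 is {4}
Step 2: union(11, 4) -> merged; set of 11 now {4, 11}
Step 3: find(2) -> no change; set of 2 is {2}
Step 4: find(2) -> no change; set of 2 is {2}
Step 5: find(14) -> no change; set of 14 is {14}
Step 6: union(11, 4) -> already same set; set of 11 now {4, 11}
Step 7: union(0, 1) -> merged; set of 0 now {0, 1}
Step 8: union(5, 8) -> merged; set of 5 now {5, 8}
Step 9: find(4) -> no change; set of 4 is {4, 11}
Step 10: find(5) -> no change; set of 5 is {5, 8}
Step 11: find(14) -> no change; set of 14 is {14}
Step 12: union(8, 7) -> merged; set of 8 now {5, 7, 8}
Step 13: union(3, 1) -> merged; set of 3 now {0, 1, 3}
Step 14: find(14) -> no change; set of 14 is {14}
Step 15: union(10, 2) -> merged; set of 10 now {2, 10}
Step 16: find(1) -> no change; set of 1 is {0, 1, 3}
Step 17: find(0) -> no change; set of 0 is {0, 1, 3}
Component of 8: {5, 7, 8}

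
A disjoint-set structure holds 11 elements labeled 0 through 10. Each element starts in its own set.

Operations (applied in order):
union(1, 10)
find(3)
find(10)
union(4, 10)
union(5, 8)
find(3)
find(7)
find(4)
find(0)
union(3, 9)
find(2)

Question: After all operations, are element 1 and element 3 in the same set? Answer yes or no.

Step 1: union(1, 10) -> merged; set of 1 now {1, 10}
Step 2: find(3) -> no change; set of 3 is {3}
Step 3: find(10) -> no change; set of 10 is {1, 10}
Step 4: union(4, 10) -> merged; set of 4 now {1, 4, 10}
Step 5: union(5, 8) -> merged; set of 5 now {5, 8}
Step 6: find(3) -> no change; set of 3 is {3}
Step 7: find(7) -> no change; set of 7 is {7}
Step 8: find(4) -> no change; set of 4 is {1, 4, 10}
Step 9: find(0) -> no change; set of 0 is {0}
Step 10: union(3, 9) -> merged; set of 3 now {3, 9}
Step 11: find(2) -> no change; set of 2 is {2}
Set of 1: {1, 4, 10}; 3 is not a member.

Answer: no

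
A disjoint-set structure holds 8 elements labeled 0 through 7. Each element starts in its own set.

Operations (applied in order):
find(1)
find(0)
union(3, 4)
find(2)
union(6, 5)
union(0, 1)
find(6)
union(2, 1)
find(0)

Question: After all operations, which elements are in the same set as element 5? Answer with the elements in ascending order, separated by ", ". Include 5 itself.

Step 1: find(1) -> no change; set of 1 is {1}
Step 2: find(0) -> no change; set of 0 is {0}
Step 3: union(3, 4) -> merged; set of 3 now {3, 4}
Step 4: find(2) -> no change; set of 2 is {2}
Step 5: union(6, 5) -> merged; set of 6 now {5, 6}
Step 6: union(0, 1) -> merged; set of 0 now {0, 1}
Step 7: find(6) -> no change; set of 6 is {5, 6}
Step 8: union(2, 1) -> merged; set of 2 now {0, 1, 2}
Step 9: find(0) -> no change; set of 0 is {0, 1, 2}
Component of 5: {5, 6}

Answer: 5, 6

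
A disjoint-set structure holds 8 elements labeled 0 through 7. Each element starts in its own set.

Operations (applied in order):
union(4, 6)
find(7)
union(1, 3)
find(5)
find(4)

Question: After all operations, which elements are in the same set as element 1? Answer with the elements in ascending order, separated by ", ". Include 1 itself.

Answer: 1, 3

Derivation:
Step 1: union(4, 6) -> merged; set of 4 now {4, 6}
Step 2: find(7) -> no change; set of 7 is {7}
Step 3: union(1, 3) -> merged; set of 1 now {1, 3}
Step 4: find(5) -> no change; set of 5 is {5}
Step 5: find(4) -> no change; set of 4 is {4, 6}
Component of 1: {1, 3}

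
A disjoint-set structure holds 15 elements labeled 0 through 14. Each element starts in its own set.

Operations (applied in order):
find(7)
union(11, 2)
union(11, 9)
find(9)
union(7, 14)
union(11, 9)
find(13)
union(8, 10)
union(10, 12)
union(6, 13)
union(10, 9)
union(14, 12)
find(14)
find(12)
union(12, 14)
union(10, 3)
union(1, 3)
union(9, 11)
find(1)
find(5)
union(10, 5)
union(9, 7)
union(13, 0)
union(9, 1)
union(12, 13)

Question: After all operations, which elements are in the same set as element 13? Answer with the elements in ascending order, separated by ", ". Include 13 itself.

Answer: 0, 1, 2, 3, 5, 6, 7, 8, 9, 10, 11, 12, 13, 14

Derivation:
Step 1: find(7) -> no change; set of 7 is {7}
Step 2: union(11, 2) -> merged; set of 11 now {2, 11}
Step 3: union(11, 9) -> merged; set of 11 now {2, 9, 11}
Step 4: find(9) -> no change; set of 9 is {2, 9, 11}
Step 5: union(7, 14) -> merged; set of 7 now {7, 14}
Step 6: union(11, 9) -> already same set; set of 11 now {2, 9, 11}
Step 7: find(13) -> no change; set of 13 is {13}
Step 8: union(8, 10) -> merged; set of 8 now {8, 10}
Step 9: union(10, 12) -> merged; set of 10 now {8, 10, 12}
Step 10: union(6, 13) -> merged; set of 6 now {6, 13}
Step 11: union(10, 9) -> merged; set of 10 now {2, 8, 9, 10, 11, 12}
Step 12: union(14, 12) -> merged; set of 14 now {2, 7, 8, 9, 10, 11, 12, 14}
Step 13: find(14) -> no change; set of 14 is {2, 7, 8, 9, 10, 11, 12, 14}
Step 14: find(12) -> no change; set of 12 is {2, 7, 8, 9, 10, 11, 12, 14}
Step 15: union(12, 14) -> already same set; set of 12 now {2, 7, 8, 9, 10, 11, 12, 14}
Step 16: union(10, 3) -> merged; set of 10 now {2, 3, 7, 8, 9, 10, 11, 12, 14}
Step 17: union(1, 3) -> merged; set of 1 now {1, 2, 3, 7, 8, 9, 10, 11, 12, 14}
Step 18: union(9, 11) -> already same set; set of 9 now {1, 2, 3, 7, 8, 9, 10, 11, 12, 14}
Step 19: find(1) -> no change; set of 1 is {1, 2, 3, 7, 8, 9, 10, 11, 12, 14}
Step 20: find(5) -> no change; set of 5 is {5}
Step 21: union(10, 5) -> merged; set of 10 now {1, 2, 3, 5, 7, 8, 9, 10, 11, 12, 14}
Step 22: union(9, 7) -> already same set; set of 9 now {1, 2, 3, 5, 7, 8, 9, 10, 11, 12, 14}
Step 23: union(13, 0) -> merged; set of 13 now {0, 6, 13}
Step 24: union(9, 1) -> already same set; set of 9 now {1, 2, 3, 5, 7, 8, 9, 10, 11, 12, 14}
Step 25: union(12, 13) -> merged; set of 12 now {0, 1, 2, 3, 5, 6, 7, 8, 9, 10, 11, 12, 13, 14}
Component of 13: {0, 1, 2, 3, 5, 6, 7, 8, 9, 10, 11, 12, 13, 14}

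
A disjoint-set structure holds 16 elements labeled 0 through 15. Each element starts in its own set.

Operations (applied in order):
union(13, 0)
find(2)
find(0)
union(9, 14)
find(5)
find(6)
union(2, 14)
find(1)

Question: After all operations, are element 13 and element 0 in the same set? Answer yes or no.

Step 1: union(13, 0) -> merged; set of 13 now {0, 13}
Step 2: find(2) -> no change; set of 2 is {2}
Step 3: find(0) -> no change; set of 0 is {0, 13}
Step 4: union(9, 14) -> merged; set of 9 now {9, 14}
Step 5: find(5) -> no change; set of 5 is {5}
Step 6: find(6) -> no change; set of 6 is {6}
Step 7: union(2, 14) -> merged; set of 2 now {2, 9, 14}
Step 8: find(1) -> no change; set of 1 is {1}
Set of 13: {0, 13}; 0 is a member.

Answer: yes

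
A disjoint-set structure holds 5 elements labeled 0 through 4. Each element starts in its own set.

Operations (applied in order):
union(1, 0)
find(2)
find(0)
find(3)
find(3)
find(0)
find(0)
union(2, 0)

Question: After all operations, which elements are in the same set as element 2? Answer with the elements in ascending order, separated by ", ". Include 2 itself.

Answer: 0, 1, 2

Derivation:
Step 1: union(1, 0) -> merged; set of 1 now {0, 1}
Step 2: find(2) -> no change; set of 2 is {2}
Step 3: find(0) -> no change; set of 0 is {0, 1}
Step 4: find(3) -> no change; set of 3 is {3}
Step 5: find(3) -> no change; set of 3 is {3}
Step 6: find(0) -> no change; set of 0 is {0, 1}
Step 7: find(0) -> no change; set of 0 is {0, 1}
Step 8: union(2, 0) -> merged; set of 2 now {0, 1, 2}
Component of 2: {0, 1, 2}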